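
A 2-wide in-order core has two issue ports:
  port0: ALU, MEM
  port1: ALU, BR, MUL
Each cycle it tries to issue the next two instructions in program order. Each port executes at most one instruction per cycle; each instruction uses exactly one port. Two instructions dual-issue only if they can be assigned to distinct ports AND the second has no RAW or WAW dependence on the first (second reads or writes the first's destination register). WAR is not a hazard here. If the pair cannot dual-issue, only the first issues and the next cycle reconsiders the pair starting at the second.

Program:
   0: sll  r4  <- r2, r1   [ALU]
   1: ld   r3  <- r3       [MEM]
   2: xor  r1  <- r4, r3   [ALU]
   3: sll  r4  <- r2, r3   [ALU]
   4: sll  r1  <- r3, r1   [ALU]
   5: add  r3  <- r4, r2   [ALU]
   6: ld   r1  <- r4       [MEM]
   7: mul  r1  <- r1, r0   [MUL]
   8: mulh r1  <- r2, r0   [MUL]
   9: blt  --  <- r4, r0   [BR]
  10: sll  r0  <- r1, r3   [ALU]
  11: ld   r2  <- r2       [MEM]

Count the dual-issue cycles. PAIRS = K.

0. sll;ld @i0,i1  | 2-wide
1. xor;sll @i2,i3  | 2-wide
2. sll;add @i4,i5  | 2-wide
3. ld @i6  | RAW+WAW r1
4. mul @i7  | no-port MUL/MUL
5. mulh @i8  | no-port MUL/BR
6. blt;sll @i9,i10  | 2-wide
7. ld @i11  | tail

PAIRS = 4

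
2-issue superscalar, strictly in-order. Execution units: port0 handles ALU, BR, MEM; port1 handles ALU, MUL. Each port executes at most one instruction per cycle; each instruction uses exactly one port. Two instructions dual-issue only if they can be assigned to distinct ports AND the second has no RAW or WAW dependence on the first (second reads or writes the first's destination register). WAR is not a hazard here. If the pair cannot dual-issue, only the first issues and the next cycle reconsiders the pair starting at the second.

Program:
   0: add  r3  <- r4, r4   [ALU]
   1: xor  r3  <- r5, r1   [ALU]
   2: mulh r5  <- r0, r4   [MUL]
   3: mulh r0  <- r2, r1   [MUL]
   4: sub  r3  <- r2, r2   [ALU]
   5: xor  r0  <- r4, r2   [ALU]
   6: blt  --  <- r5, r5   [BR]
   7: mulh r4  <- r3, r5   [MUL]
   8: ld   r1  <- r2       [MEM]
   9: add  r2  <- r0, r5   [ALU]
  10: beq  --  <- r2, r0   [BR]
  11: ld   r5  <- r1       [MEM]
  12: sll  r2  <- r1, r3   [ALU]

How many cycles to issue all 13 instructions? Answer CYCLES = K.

CYCLES = 8

  cy0 -> i0 (add.ALU) WAW r3
  cy1 -> i1&i2 (xor.ALU/mulh.MUL) dual
  cy2 -> i3&i4 (mulh.MUL/sub.ALU) dual
  cy3 -> i5&i6 (xor.ALU/blt.BR) dual
  cy4 -> i7&i8 (mulh.MUL/ld.MEM) dual
  cy5 -> i9 (add.ALU) RAW r2
  cy6 -> i10 (beq.BR) no-port BR/MEM
  cy7 -> i11&i12 (ld.MEM/sll.ALU) dual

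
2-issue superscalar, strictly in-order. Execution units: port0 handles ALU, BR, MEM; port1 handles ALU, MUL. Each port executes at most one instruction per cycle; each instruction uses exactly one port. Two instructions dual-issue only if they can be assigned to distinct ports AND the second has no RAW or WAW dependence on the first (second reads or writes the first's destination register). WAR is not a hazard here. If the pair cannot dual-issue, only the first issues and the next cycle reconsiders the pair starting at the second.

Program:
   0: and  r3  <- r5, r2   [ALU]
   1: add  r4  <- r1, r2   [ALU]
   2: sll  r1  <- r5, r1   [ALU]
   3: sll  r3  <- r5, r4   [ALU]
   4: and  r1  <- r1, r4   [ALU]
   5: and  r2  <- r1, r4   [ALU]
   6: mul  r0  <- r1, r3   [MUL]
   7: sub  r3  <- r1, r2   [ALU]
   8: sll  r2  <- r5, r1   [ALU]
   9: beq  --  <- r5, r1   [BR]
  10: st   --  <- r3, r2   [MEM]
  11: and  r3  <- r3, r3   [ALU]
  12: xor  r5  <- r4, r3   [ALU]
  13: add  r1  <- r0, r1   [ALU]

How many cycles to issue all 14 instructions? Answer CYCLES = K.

CYCLES = 8

c0: i0&i1 and;add  dual
c1: i2&i3 sll;sll  dual
c2: i4 and  RAW r1
c3: i5&i6 and;mul  dual
c4: i7&i8 sub;sll  dual
c5: i9 beq  no-port BR/MEM
c6: i10&i11 st;and  dual
c7: i12&i13 xor;add  dual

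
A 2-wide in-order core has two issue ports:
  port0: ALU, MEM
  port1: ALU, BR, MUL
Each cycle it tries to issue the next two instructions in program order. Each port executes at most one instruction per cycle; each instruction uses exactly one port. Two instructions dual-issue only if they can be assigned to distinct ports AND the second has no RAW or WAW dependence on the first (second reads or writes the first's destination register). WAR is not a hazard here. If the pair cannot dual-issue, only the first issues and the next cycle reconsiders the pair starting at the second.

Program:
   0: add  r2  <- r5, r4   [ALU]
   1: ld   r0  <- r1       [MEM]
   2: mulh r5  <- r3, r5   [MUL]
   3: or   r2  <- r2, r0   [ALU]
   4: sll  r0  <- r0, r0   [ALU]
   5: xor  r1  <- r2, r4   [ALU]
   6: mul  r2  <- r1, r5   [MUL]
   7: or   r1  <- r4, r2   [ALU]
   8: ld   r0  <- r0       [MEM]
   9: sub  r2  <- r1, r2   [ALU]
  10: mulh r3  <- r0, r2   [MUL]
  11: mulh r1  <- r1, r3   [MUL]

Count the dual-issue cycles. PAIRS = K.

[0] i0+i1  add/ld  -- 2-wide
[1] i2+i3  mulh/or  -- 2-wide
[2] i4+i5  sll/xor  -- 2-wide
[3] i6  mul  -- RAW r2
[4] i7+i8  or/ld  -- 2-wide
[5] i9  sub  -- RAW r2
[6] i10  mulh  -- no-port MUL/MUL
[7] i11  mulh  -- tail

PAIRS = 4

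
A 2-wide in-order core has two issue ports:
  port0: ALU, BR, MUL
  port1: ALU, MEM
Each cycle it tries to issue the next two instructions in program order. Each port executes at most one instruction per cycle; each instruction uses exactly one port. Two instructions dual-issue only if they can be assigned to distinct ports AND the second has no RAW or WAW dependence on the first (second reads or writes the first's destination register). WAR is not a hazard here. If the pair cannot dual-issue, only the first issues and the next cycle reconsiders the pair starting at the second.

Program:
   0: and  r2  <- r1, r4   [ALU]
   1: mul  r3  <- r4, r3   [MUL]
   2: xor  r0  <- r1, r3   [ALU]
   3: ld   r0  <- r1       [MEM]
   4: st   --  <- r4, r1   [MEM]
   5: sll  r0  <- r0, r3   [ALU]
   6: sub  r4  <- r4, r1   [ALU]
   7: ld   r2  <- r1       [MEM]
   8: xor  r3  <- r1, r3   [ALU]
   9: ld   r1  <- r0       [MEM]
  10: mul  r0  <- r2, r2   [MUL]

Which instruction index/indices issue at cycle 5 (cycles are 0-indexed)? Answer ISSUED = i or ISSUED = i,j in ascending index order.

0. and.ALU+mul.MUL @i0,i1  | dual
1. xor.ALU @i2  | WAW r0
2. ld.MEM @i3  | no-port MEM/MEM
3. st.MEM+sll.ALU @i4,i5  | dual
4. sub.ALU+ld.MEM @i6,i7  | dual
5. xor.ALU+ld.MEM @i8,i9  | dual
6. mul.MUL @i10  | tail

ISSUED = 8,9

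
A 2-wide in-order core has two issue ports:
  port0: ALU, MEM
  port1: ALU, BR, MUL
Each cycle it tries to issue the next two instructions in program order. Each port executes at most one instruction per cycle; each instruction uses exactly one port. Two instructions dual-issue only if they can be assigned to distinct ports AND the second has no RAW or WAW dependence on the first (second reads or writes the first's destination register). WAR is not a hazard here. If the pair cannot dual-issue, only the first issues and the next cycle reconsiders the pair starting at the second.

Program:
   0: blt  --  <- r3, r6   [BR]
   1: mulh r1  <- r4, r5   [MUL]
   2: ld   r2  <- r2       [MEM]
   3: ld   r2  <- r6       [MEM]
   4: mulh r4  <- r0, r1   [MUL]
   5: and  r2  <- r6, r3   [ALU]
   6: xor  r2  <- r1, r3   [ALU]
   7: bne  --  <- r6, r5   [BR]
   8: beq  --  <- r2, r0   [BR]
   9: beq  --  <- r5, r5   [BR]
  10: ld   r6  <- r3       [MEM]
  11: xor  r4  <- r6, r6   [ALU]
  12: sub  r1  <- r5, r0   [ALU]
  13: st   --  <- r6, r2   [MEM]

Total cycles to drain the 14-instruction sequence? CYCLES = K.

CYCLES = 9

0. blt.BR @i0  | no-port BR/MUL
1. mulh.MUL+ld.MEM @i1,i2  | 2-wide
2. ld.MEM+mulh.MUL @i3,i4  | 2-wide
3. and.ALU @i5  | WAW r2
4. xor.ALU+bne.BR @i6,i7  | 2-wide
5. beq.BR @i8  | no-port BR/BR
6. beq.BR+ld.MEM @i9,i10  | 2-wide
7. xor.ALU+sub.ALU @i11,i12  | 2-wide
8. st.MEM @i13  | tail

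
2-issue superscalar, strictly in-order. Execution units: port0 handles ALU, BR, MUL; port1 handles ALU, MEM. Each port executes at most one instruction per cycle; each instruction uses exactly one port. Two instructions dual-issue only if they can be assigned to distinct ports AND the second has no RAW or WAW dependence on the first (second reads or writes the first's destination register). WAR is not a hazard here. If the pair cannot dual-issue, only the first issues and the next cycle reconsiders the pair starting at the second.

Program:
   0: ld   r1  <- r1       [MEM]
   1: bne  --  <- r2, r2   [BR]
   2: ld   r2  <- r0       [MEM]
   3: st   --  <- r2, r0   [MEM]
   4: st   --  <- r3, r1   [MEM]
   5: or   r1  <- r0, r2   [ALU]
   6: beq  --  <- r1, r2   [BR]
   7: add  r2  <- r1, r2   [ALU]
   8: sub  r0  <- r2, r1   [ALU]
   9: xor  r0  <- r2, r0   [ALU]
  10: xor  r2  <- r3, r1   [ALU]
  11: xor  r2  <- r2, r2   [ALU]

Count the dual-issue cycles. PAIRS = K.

PAIRS = 4

c0: i0/i1 ld;bne  dual
c1: i2 ld  no-port MEM/MEM
c2: i3 st  no-port MEM/MEM
c3: i4/i5 st;or  dual
c4: i6/i7 beq;add  dual
c5: i8 sub  RAW+WAW r0
c6: i9/i10 xor;xor  dual
c7: i11 xor  tail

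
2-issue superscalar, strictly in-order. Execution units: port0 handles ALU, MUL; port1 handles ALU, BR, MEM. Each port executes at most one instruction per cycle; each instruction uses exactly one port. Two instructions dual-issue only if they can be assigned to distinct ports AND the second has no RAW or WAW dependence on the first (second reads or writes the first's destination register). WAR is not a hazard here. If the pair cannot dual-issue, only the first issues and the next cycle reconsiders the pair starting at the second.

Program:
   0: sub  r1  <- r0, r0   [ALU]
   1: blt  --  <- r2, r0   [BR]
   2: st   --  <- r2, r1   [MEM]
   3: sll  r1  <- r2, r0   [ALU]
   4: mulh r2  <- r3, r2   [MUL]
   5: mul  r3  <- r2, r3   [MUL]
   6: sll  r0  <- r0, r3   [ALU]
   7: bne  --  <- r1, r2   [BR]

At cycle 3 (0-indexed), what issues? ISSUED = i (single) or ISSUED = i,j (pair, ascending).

ISSUED = 5

t=0 i0+i1:sub.ALU blt.BR ; 2-wide
t=1 i2+i3:st.MEM sll.ALU ; 2-wide
t=2 i4:mulh.MUL ; no-port MUL/MUL
t=3 i5:mul.MUL ; RAW r3
t=4 i6+i7:sll.ALU bne.BR ; 2-wide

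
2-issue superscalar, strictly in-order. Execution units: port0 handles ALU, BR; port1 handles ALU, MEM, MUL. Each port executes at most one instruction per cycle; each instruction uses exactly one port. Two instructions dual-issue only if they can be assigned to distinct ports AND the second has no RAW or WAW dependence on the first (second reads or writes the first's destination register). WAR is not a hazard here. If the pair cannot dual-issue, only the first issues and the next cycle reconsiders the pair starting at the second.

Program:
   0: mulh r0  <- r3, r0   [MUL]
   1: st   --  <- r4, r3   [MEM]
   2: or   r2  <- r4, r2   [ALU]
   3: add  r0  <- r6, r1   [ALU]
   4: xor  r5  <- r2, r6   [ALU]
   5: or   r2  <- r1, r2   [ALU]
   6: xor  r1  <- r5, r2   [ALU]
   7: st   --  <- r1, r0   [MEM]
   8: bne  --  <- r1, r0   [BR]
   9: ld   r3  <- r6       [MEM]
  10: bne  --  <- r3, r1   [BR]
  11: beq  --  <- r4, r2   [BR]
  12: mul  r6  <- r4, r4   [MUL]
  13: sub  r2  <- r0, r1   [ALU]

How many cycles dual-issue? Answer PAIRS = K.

#0 head=0: mulh i0 no-port MUL/MEM
#1 head=1: st/or i1+i2 2-wide
#2 head=3: add/xor i3+i4 2-wide
#3 head=5: or i5 RAW r2
#4 head=6: xor i6 RAW r1
#5 head=7: st/bne i7+i8 2-wide
#6 head=9: ld i9 RAW r3
#7 head=10: bne i10 no-port BR/BR
#8 head=11: beq/mul i11+i12 2-wide
#9 head=13: sub i13 tail

PAIRS = 4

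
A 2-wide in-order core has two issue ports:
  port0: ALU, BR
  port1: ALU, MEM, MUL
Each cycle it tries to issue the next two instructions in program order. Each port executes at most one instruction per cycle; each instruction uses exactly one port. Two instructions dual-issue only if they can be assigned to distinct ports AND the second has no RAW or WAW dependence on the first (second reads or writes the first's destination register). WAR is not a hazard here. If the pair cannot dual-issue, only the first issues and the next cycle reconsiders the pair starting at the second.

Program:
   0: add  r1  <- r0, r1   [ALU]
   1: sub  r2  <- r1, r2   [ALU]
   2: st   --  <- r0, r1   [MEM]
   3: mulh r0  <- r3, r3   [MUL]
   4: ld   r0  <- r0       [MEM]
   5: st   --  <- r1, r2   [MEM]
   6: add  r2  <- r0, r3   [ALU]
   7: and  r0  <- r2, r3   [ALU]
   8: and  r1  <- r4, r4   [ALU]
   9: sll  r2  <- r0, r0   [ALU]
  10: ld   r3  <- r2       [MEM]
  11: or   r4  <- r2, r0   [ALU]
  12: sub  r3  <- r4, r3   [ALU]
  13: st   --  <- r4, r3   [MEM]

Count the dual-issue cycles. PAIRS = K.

PAIRS = 4

#0 head=0: add i0 RAW r1
#1 head=1: sub st i1,i2 dual
#2 head=3: mulh i3 no-port MUL/MEM
#3 head=4: ld i4 no-port MEM/MEM
#4 head=5: st add i5,i6 dual
#5 head=7: and and i7,i8 dual
#6 head=9: sll i9 RAW r2
#7 head=10: ld or i10,i11 dual
#8 head=12: sub i12 RAW r3
#9 head=13: st i13 tail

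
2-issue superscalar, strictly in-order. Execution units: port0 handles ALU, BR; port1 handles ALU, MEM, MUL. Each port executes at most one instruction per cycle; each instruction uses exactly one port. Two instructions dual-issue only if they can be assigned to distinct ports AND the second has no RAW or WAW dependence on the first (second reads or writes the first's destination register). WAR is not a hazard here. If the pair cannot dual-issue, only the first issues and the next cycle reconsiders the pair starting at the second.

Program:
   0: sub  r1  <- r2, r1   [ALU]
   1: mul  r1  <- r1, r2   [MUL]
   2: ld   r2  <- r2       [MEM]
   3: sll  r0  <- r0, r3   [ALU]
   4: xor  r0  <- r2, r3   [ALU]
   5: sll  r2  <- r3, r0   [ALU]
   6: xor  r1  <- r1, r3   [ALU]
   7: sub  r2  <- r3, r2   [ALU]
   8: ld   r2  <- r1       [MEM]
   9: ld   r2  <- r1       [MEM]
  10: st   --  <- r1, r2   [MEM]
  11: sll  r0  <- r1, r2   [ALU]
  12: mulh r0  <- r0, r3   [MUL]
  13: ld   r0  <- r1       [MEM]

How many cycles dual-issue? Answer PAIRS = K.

0. sub.ALU @i0  | RAW+WAW r1
1. mul.MUL @i1  | no-port MUL/MEM
2. ld.MEM/sll.ALU @i2&i3  | dual
3. xor.ALU @i4  | RAW r0
4. sll.ALU/xor.ALU @i5&i6  | dual
5. sub.ALU @i7  | WAW r2
6. ld.MEM @i8  | no-port MEM/MEM
7. ld.MEM @i9  | no-port MEM/MEM
8. st.MEM/sll.ALU @i10&i11  | dual
9. mulh.MUL @i12  | no-port MUL/MEM
10. ld.MEM @i13  | tail

PAIRS = 3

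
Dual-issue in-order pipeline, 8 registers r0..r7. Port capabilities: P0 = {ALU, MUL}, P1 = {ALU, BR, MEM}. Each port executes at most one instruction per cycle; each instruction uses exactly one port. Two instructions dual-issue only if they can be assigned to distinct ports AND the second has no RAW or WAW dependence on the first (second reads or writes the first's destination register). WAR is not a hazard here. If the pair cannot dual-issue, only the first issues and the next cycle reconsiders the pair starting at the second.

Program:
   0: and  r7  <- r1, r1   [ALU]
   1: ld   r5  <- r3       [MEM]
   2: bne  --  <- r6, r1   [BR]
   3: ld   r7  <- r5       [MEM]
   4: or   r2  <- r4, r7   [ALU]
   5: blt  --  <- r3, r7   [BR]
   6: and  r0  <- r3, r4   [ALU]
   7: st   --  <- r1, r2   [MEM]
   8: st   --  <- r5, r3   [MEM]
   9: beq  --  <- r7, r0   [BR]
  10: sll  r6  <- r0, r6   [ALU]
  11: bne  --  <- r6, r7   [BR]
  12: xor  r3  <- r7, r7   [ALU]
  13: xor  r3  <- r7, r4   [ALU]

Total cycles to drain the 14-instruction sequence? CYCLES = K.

CYCLES = 9

c0: i0/i1 and ld  dual
c1: i2 bne  no-port BR/MEM
c2: i3 ld  RAW r7
c3: i4/i5 or blt  dual
c4: i6/i7 and st  dual
c5: i8 st  no-port MEM/BR
c6: i9/i10 beq sll  dual
c7: i11/i12 bne xor  dual
c8: i13 xor  tail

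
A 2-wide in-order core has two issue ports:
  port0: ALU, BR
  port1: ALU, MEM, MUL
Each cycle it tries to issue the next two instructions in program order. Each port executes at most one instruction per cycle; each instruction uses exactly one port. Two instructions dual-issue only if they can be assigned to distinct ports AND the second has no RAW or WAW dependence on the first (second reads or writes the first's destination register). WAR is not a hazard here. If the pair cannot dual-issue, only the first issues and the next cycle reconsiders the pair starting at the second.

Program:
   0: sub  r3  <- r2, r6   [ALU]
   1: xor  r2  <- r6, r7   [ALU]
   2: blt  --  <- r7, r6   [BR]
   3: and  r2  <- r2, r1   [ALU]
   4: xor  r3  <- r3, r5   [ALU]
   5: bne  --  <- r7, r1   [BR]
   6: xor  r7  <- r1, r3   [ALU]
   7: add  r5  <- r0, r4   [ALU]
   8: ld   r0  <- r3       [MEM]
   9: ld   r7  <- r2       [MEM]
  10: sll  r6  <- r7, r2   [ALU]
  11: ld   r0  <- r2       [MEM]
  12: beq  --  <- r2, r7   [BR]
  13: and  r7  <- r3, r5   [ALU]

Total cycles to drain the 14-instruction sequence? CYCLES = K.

CYCLES = 8

c0: i0&i1 sub;xor  2-wide
c1: i2&i3 blt;and  2-wide
c2: i4&i5 xor;bne  2-wide
c3: i6&i7 xor;add  2-wide
c4: i8 ld  no-port MEM/MEM
c5: i9 ld  RAW r7
c6: i10&i11 sll;ld  2-wide
c7: i12&i13 beq;and  2-wide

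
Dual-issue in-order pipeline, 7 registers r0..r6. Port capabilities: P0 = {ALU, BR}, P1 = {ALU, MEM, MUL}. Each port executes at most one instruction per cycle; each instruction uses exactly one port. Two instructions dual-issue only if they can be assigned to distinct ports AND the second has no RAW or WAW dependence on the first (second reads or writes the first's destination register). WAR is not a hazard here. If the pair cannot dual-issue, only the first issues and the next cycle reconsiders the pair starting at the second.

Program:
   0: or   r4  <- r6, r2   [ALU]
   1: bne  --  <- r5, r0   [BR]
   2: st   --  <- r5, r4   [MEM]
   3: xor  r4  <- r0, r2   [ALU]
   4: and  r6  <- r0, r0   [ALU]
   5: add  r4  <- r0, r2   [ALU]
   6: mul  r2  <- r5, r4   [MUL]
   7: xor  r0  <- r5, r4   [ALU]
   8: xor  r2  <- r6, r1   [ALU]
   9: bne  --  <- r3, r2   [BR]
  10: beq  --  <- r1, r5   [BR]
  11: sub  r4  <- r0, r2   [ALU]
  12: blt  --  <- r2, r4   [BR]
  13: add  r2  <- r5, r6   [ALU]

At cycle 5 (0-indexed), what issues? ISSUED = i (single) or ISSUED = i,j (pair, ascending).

0. or.ALU+bne.BR @i0&i1  | pair
1. st.MEM+xor.ALU @i2&i3  | pair
2. and.ALU+add.ALU @i4&i5  | pair
3. mul.MUL+xor.ALU @i6&i7  | pair
4. xor.ALU @i8  | RAW r2
5. bne.BR @i9  | no-port BR/BR
6. beq.BR+sub.ALU @i10&i11  | pair
7. blt.BR+add.ALU @i12&i13  | pair

ISSUED = 9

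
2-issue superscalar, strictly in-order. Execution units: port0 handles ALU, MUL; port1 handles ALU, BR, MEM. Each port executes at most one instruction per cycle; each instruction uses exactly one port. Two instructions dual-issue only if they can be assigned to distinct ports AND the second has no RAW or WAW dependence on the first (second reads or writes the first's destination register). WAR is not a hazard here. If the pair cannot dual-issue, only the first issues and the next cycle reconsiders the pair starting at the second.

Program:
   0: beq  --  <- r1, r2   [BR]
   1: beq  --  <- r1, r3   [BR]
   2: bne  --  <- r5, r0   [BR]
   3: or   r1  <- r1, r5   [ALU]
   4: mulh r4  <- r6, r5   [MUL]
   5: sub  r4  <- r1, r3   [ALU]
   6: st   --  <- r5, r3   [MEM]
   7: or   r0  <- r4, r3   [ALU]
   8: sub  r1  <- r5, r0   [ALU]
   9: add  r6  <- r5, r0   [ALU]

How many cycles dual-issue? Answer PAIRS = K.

  cy0 -> i0 (beq) no-port BR/BR
  cy1 -> i1 (beq) no-port BR/BR
  cy2 -> i2,i3 (bne or) pair
  cy3 -> i4 (mulh) WAW r4
  cy4 -> i5,i6 (sub st) pair
  cy5 -> i7 (or) RAW r0
  cy6 -> i8,i9 (sub add) pair

PAIRS = 3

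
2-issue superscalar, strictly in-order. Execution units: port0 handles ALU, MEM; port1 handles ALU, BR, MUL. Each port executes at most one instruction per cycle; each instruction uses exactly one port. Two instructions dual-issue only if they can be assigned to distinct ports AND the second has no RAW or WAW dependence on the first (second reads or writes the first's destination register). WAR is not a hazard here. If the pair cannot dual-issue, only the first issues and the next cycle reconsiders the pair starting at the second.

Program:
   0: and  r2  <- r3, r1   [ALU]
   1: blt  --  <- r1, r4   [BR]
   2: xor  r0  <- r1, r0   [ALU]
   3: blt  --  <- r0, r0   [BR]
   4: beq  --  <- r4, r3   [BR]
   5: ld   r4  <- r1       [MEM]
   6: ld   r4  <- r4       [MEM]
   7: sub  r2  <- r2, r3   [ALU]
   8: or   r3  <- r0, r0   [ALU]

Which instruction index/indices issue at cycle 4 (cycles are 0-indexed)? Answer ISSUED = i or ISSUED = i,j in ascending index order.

ISSUED = 6,7

t=0 i0&i1:and.ALU/blt.BR ; pair
t=1 i2:xor.ALU ; RAW r0
t=2 i3:blt.BR ; no-port BR/BR
t=3 i4&i5:beq.BR/ld.MEM ; pair
t=4 i6&i7:ld.MEM/sub.ALU ; pair
t=5 i8:or.ALU ; tail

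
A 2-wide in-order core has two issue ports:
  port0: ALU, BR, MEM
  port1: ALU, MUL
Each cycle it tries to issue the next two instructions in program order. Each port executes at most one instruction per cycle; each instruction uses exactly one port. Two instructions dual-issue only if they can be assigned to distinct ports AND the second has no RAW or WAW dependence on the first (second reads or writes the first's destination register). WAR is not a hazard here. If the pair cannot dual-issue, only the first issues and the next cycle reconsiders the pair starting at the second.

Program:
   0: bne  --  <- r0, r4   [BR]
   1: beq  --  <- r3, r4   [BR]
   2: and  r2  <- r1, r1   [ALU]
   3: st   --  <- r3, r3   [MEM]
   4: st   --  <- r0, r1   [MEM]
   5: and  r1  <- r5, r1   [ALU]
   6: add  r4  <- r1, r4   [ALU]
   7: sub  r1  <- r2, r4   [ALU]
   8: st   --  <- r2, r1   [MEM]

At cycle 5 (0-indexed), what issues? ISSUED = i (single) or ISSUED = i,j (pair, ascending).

c0: i0 bne  no-port BR/BR
c1: i1&i2 beq+and  dual
c2: i3 st  no-port MEM/MEM
c3: i4&i5 st+and  dual
c4: i6 add  RAW r4
c5: i7 sub  RAW r1
c6: i8 st  tail

ISSUED = 7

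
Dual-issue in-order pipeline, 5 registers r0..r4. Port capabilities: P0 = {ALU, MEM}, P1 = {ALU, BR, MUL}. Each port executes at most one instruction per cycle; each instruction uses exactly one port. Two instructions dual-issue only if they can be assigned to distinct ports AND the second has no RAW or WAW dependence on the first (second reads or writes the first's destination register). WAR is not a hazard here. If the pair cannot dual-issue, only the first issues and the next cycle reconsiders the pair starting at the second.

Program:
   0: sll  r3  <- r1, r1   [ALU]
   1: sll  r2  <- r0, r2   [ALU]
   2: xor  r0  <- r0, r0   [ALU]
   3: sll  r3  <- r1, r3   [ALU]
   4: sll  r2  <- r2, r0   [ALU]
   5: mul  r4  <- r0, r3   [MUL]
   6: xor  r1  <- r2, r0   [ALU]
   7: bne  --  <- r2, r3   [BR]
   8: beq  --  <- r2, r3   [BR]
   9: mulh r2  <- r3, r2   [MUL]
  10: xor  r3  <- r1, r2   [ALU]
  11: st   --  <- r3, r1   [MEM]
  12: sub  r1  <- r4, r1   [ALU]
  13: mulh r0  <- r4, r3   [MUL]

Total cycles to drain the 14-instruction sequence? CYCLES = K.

c0: i0/i1 sll+sll  2-wide
c1: i2/i3 xor+sll  2-wide
c2: i4/i5 sll+mul  2-wide
c3: i6/i7 xor+bne  2-wide
c4: i8 beq  no-port BR/MUL
c5: i9 mulh  RAW r2
c6: i10 xor  RAW r3
c7: i11/i12 st+sub  2-wide
c8: i13 mulh  tail

CYCLES = 9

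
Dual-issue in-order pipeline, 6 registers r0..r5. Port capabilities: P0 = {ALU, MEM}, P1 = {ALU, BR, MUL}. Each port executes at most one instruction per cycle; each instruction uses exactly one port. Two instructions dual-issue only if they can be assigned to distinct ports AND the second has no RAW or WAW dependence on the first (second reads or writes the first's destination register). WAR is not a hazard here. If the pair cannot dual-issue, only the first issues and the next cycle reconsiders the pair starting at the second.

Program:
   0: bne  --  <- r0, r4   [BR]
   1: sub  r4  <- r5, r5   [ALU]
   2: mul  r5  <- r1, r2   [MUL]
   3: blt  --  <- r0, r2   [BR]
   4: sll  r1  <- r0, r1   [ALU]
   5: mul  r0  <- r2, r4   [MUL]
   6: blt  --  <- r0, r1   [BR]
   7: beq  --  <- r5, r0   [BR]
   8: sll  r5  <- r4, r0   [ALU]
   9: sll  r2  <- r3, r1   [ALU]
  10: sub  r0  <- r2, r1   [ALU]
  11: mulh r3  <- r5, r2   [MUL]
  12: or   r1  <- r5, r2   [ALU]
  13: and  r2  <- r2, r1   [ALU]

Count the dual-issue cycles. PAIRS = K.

PAIRS = 4

c0: i0&i1 bne.BR/sub.ALU  2-wide
c1: i2 mul.MUL  no-port MUL/BR
c2: i3&i4 blt.BR/sll.ALU  2-wide
c3: i5 mul.MUL  no-port MUL/BR
c4: i6 blt.BR  no-port BR/BR
c5: i7&i8 beq.BR/sll.ALU  2-wide
c6: i9 sll.ALU  RAW r2
c7: i10&i11 sub.ALU/mulh.MUL  2-wide
c8: i12 or.ALU  RAW r1
c9: i13 and.ALU  tail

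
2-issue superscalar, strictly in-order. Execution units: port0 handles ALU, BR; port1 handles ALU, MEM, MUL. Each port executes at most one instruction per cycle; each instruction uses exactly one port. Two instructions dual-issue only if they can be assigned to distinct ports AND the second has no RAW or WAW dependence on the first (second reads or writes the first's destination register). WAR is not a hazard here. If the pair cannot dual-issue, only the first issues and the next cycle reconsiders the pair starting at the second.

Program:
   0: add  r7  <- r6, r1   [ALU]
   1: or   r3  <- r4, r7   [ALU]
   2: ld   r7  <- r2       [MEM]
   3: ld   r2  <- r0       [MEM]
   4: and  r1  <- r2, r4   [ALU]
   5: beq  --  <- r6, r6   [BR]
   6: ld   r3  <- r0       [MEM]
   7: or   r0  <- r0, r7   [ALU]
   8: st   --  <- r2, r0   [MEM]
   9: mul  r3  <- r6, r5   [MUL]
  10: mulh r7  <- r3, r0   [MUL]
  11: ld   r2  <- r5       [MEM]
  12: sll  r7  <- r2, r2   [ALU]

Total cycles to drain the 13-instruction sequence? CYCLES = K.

CYCLES = 10

#0 head=0: add i0 RAW r7
#1 head=1: or;ld i1+i2 2-wide
#2 head=3: ld i3 RAW r2
#3 head=4: and;beq i4+i5 2-wide
#4 head=6: ld;or i6+i7 2-wide
#5 head=8: st i8 no-port MEM/MUL
#6 head=9: mul i9 no-port MUL/MUL
#7 head=10: mulh i10 no-port MUL/MEM
#8 head=11: ld i11 RAW r2
#9 head=12: sll i12 tail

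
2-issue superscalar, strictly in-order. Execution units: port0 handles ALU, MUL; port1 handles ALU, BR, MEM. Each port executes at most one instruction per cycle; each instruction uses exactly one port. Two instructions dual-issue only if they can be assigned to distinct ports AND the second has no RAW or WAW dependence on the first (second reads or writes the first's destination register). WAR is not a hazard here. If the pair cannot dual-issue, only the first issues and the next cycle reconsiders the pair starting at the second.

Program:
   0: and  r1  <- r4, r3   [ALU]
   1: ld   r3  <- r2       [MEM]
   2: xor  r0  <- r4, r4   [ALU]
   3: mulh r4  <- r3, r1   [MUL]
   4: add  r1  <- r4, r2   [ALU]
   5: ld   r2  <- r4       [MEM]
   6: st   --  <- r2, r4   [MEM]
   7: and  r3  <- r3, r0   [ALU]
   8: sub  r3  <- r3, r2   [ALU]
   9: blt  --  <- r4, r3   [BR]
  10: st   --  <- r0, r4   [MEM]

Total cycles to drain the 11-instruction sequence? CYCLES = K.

CYCLES = 7

t=0 i0+i1:and.ALU;ld.MEM ; pair
t=1 i2+i3:xor.ALU;mulh.MUL ; pair
t=2 i4+i5:add.ALU;ld.MEM ; pair
t=3 i6+i7:st.MEM;and.ALU ; pair
t=4 i8:sub.ALU ; RAW r3
t=5 i9:blt.BR ; no-port BR/MEM
t=6 i10:st.MEM ; tail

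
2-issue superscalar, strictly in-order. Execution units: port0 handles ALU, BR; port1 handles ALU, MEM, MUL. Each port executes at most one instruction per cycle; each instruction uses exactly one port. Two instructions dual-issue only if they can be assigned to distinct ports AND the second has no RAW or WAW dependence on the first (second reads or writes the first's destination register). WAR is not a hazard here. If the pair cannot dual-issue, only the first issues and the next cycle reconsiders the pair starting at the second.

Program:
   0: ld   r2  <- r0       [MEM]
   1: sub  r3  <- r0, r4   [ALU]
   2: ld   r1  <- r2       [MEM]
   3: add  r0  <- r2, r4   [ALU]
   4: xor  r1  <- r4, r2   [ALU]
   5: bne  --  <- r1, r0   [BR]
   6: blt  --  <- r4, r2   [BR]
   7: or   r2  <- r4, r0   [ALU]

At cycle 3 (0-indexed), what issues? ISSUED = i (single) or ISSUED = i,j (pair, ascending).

  cy0 -> i0,i1 (ld/sub) dual
  cy1 -> i2,i3 (ld/add) dual
  cy2 -> i4 (xor) RAW r1
  cy3 -> i5 (bne) no-port BR/BR
  cy4 -> i6,i7 (blt/or) dual

ISSUED = 5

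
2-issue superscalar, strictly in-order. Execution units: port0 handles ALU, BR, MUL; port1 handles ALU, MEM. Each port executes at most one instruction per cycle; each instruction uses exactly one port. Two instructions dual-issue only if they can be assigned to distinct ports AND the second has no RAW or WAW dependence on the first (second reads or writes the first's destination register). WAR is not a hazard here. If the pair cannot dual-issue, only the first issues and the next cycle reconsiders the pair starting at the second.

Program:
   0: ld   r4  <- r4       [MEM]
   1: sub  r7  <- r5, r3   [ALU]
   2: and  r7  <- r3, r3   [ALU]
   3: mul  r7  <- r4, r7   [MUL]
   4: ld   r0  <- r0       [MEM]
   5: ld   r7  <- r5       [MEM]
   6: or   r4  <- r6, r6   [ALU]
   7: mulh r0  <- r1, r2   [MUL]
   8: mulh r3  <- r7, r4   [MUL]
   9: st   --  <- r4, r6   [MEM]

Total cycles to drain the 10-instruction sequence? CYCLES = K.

[0] i0,i1  ld sub  -- dual
[1] i2  and  -- RAW+WAW r7
[2] i3,i4  mul ld  -- dual
[3] i5,i6  ld or  -- dual
[4] i7  mulh  -- no-port MUL/MUL
[5] i8,i9  mulh st  -- dual

CYCLES = 6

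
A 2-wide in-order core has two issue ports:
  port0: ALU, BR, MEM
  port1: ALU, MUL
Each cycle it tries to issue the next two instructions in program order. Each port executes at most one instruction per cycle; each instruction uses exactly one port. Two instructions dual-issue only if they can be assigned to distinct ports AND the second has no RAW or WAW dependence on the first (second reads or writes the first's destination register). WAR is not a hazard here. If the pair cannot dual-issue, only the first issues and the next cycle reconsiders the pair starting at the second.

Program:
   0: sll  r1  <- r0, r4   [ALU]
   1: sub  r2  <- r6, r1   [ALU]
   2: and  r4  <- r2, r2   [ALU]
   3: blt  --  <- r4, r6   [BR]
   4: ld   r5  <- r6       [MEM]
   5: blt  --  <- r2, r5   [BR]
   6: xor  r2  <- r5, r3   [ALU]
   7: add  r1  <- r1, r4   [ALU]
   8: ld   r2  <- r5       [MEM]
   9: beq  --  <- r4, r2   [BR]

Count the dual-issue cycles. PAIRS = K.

PAIRS = 2

0. sll @i0  | RAW r1
1. sub @i1  | RAW r2
2. and @i2  | RAW r4
3. blt @i3  | no-port BR/MEM
4. ld @i4  | no-port MEM/BR
5. blt;xor @i5+i6  | pair
6. add;ld @i7+i8  | pair
7. beq @i9  | tail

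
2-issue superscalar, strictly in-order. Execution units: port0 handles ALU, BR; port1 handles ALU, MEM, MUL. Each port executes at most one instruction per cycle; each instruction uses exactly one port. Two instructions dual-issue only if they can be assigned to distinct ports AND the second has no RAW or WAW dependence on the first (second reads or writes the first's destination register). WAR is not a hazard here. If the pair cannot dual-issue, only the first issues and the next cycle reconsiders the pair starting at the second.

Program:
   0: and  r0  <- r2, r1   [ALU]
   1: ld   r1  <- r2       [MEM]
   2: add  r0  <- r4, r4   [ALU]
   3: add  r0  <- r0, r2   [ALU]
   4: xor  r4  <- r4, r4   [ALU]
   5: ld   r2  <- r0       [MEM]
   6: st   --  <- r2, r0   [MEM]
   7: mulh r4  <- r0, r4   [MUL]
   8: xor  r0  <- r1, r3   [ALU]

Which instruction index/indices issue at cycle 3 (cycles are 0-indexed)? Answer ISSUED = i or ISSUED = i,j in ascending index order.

ISSUED = 5

c0: i0&i1 and.ALU ld.MEM  pair
c1: i2 add.ALU  RAW+WAW r0
c2: i3&i4 add.ALU xor.ALU  pair
c3: i5 ld.MEM  no-port MEM/MEM
c4: i6 st.MEM  no-port MEM/MUL
c5: i7&i8 mulh.MUL xor.ALU  pair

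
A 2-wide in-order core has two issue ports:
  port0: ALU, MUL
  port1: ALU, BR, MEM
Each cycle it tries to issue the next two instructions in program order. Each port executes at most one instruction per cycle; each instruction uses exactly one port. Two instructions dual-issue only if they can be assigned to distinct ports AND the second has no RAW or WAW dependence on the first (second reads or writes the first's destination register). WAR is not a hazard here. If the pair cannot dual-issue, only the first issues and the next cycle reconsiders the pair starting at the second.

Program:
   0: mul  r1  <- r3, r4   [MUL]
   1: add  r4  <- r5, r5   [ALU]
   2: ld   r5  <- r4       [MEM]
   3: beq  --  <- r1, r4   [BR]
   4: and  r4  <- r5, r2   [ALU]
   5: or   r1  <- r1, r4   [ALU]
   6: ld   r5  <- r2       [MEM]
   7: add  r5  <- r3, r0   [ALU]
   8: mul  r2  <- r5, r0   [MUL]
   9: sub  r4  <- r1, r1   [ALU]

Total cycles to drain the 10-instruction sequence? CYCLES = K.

CYCLES = 6

c0: i0+i1 mul;add  dual
c1: i2 ld  no-port MEM/BR
c2: i3+i4 beq;and  dual
c3: i5+i6 or;ld  dual
c4: i7 add  RAW r5
c5: i8+i9 mul;sub  dual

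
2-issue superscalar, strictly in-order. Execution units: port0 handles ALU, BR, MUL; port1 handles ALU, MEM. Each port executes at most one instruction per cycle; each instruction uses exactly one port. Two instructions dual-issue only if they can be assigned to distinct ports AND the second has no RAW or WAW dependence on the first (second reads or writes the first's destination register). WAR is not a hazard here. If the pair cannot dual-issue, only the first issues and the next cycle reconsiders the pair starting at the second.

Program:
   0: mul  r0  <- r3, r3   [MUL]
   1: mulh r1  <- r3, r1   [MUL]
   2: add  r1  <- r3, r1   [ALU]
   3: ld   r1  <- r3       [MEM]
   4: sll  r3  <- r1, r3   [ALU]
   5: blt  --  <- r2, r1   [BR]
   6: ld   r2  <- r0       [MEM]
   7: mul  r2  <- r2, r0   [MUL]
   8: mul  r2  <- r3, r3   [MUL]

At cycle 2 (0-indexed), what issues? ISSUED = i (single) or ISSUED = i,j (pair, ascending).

c0: i0 mul.MUL  no-port MUL/MUL
c1: i1 mulh.MUL  RAW+WAW r1
c2: i2 add.ALU  WAW r1
c3: i3 ld.MEM  RAW r1
c4: i4+i5 sll.ALU blt.BR  pair
c5: i6 ld.MEM  RAW+WAW r2
c6: i7 mul.MUL  no-port MUL/MUL
c7: i8 mul.MUL  tail

ISSUED = 2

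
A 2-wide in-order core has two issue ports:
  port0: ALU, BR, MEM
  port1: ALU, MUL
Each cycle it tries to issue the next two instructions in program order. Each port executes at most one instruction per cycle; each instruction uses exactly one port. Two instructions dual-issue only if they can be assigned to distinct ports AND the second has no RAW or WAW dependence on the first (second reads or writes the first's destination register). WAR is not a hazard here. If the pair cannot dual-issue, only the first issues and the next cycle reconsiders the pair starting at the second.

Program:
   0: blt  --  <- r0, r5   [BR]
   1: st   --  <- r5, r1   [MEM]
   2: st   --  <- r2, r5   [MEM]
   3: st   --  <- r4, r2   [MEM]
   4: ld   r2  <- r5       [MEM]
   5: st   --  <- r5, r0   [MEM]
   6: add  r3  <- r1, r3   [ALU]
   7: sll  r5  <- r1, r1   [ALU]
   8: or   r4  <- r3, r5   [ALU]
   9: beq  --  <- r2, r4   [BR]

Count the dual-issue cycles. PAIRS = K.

0. blt.BR @i0  | no-port BR/MEM
1. st.MEM @i1  | no-port MEM/MEM
2. st.MEM @i2  | no-port MEM/MEM
3. st.MEM @i3  | no-port MEM/MEM
4. ld.MEM @i4  | no-port MEM/MEM
5. st.MEM/add.ALU @i5&i6  | pair
6. sll.ALU @i7  | RAW r5
7. or.ALU @i8  | RAW r4
8. beq.BR @i9  | tail

PAIRS = 1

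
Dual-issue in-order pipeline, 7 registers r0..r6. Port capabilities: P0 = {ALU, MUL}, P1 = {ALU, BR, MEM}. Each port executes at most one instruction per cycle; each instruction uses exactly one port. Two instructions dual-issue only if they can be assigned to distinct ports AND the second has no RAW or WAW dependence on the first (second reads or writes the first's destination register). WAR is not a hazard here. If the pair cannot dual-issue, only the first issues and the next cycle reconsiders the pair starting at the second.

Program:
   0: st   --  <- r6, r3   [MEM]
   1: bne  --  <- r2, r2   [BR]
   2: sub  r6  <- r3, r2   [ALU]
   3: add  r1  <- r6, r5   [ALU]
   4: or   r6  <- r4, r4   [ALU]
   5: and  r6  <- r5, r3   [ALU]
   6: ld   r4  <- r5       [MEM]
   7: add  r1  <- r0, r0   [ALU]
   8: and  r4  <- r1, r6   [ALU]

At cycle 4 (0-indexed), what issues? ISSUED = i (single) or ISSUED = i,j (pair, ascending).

#0 head=0: st.MEM i0 no-port MEM/BR
#1 head=1: bne.BR;sub.ALU i1/i2 pair
#2 head=3: add.ALU;or.ALU i3/i4 pair
#3 head=5: and.ALU;ld.MEM i5/i6 pair
#4 head=7: add.ALU i7 RAW r1
#5 head=8: and.ALU i8 tail

ISSUED = 7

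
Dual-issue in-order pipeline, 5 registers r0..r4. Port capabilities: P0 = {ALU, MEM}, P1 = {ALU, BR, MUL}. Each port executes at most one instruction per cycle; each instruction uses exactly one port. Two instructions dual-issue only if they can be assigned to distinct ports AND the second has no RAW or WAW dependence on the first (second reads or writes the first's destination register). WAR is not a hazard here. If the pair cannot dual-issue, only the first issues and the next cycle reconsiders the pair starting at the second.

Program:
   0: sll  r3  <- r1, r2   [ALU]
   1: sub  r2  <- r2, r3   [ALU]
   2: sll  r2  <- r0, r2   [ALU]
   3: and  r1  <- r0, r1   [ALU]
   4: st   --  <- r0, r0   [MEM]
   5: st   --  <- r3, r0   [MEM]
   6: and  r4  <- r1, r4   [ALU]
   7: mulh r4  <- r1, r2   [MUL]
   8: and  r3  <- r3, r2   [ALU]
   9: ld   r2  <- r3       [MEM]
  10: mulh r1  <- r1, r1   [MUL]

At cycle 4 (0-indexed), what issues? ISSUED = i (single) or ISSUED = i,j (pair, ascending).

ISSUED = 5,6

[0] i0  sll.ALU  -- RAW r3
[1] i1  sub.ALU  -- RAW+WAW r2
[2] i2,i3  sll.ALU;and.ALU  -- dual
[3] i4  st.MEM  -- no-port MEM/MEM
[4] i5,i6  st.MEM;and.ALU  -- dual
[5] i7,i8  mulh.MUL;and.ALU  -- dual
[6] i9,i10  ld.MEM;mulh.MUL  -- dual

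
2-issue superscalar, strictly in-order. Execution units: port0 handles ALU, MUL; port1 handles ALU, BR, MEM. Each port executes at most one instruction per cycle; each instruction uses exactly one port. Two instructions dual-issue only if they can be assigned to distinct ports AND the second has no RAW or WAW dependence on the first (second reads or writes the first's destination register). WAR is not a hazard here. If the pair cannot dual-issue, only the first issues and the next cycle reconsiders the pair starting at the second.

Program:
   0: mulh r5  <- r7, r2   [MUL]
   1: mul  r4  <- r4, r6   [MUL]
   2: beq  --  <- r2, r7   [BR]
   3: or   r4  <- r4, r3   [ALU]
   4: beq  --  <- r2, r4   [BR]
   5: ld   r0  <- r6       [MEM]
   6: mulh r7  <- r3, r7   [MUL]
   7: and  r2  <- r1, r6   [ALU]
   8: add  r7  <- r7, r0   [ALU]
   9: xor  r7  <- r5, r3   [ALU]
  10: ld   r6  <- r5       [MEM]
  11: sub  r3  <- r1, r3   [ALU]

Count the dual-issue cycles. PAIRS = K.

[0] i0  mulh.MUL  -- no-port MUL/MUL
[1] i1&i2  mul.MUL;beq.BR  -- pair
[2] i3  or.ALU  -- RAW r4
[3] i4  beq.BR  -- no-port BR/MEM
[4] i5&i6  ld.MEM;mulh.MUL  -- pair
[5] i7&i8  and.ALU;add.ALU  -- pair
[6] i9&i10  xor.ALU;ld.MEM  -- pair
[7] i11  sub.ALU  -- tail

PAIRS = 4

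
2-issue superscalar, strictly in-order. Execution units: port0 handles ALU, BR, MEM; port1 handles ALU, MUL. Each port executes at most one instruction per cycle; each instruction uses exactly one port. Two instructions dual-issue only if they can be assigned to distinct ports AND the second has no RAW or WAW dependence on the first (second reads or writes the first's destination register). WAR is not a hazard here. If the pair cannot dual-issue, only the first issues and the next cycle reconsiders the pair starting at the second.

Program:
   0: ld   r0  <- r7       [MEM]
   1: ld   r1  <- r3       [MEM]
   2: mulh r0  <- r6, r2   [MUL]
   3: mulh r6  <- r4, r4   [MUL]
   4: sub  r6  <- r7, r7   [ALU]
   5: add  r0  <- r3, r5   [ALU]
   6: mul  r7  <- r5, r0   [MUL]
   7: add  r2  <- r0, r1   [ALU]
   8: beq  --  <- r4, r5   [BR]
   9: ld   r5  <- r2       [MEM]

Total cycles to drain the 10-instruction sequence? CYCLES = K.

CYCLES = 7

c0: i0 ld  no-port MEM/MEM
c1: i1+i2 ld;mulh  pair
c2: i3 mulh  WAW r6
c3: i4+i5 sub;add  pair
c4: i6+i7 mul;add  pair
c5: i8 beq  no-port BR/MEM
c6: i9 ld  tail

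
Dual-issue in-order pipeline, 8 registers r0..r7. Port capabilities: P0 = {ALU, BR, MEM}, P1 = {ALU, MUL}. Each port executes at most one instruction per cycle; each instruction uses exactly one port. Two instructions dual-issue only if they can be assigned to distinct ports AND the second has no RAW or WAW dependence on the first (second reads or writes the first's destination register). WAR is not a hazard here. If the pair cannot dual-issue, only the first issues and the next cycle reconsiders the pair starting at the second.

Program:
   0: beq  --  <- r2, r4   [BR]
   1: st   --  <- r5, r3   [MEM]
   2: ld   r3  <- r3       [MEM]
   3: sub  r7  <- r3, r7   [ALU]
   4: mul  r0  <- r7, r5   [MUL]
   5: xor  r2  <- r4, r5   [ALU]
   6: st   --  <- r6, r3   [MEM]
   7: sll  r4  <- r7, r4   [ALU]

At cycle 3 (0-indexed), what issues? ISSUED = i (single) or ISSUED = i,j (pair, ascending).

ISSUED = 3

#0 head=0: beq.BR i0 no-port BR/MEM
#1 head=1: st.MEM i1 no-port MEM/MEM
#2 head=2: ld.MEM i2 RAW r3
#3 head=3: sub.ALU i3 RAW r7
#4 head=4: mul.MUL;xor.ALU i4+i5 2-wide
#5 head=6: st.MEM;sll.ALU i6+i7 2-wide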